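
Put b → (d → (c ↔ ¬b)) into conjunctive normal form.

¬b ∨ ¬d ∨ ¬c

b → (d → (c ↔ ¬b))
≡ ¬b ∨ (d → (c ↔ ¬b))   [eliminate →]
≡ ¬b ∨ ¬d ∨ (c ↔ ¬b)   [eliminate →]
≡ ¬b ∨ ¬d ∨ ((c → ¬b) ∧ (¬b → c))   [eliminate ↔]
≡ ¬b ∨ ¬d ∨ ((¬c ∨ ¬b) ∧ (¬b → c))   [eliminate →]
≡ ¬b ∨ ¬d ∨ ((¬c ∨ ¬b) ∧ (¬¬b ∨ c))   [eliminate →]
≡ ¬b ∨ ¬d ∨ ((¬c ∨ ¬b) ∧ (b ∨ c))   [double negation]
≡ (¬b ∨ ¬d ∨ ¬c ∨ ¬b) ∧ (¬b ∨ ¬d ∨ b ∨ c)   [distribute ∨ over ∧]
≡ ¬b ∨ ¬d ∨ ¬c   [simplify]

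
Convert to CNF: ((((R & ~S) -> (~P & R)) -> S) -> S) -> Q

(R | S | Q) & (P | ~R | S | Q) & (~S | Q)

((((R & ~S) -> (~P & R)) -> S) -> S) -> Q
= ~((((R & ~S) -> (~P & R)) -> S) -> S) | Q   — eliminate ->
= ~(~(((R & ~S) -> (~P & R)) -> S) | S) | Q   — eliminate ->
= ~(~(~((R & ~S) -> (~P & R)) | S) | S) | Q   — eliminate ->
= ~(~(~(~(R & ~S) | (~P & R)) | S) | S) | Q   — eliminate ->
= (~~(~(~(R & ~S) | (~P & R)) | S) & ~S) | Q   — De Morgan
= ((~(~(R & ~S) | (~P & R)) | S) & ~S) | Q   — double negation
= (((~~(R & ~S) & ~(~P & R)) | S) & ~S) | Q   — De Morgan
= (((R & ~S & ~(~P & R)) | S) & ~S) | Q   — double negation
= (((R & ~S & (~~P | ~R)) | S) & ~S) | Q   — De Morgan
= (((R & ~S & (P | ~R)) | S) & ~S) | Q   — double negation
= (R | S | Q) & (~S | S | Q) & (P | ~R | S | Q) & (~S | Q)   — distribute | over &
= (R | S | Q) & (P | ~R | S | Q) & (~S | Q)   — simplify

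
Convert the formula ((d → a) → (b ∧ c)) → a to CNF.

((d → a) → (b ∧ c)) → a
≡ ¬((d → a) → (b ∧ c)) ∨ a   [eliminate →]
≡ ¬(¬(d → a) ∨ (b ∧ c)) ∨ a   [eliminate →]
≡ ¬(¬(¬d ∨ a) ∨ (b ∧ c)) ∨ a   [eliminate →]
≡ (¬¬(¬d ∨ a) ∧ ¬(b ∧ c)) ∨ a   [De Morgan]
≡ ((¬d ∨ a) ∧ ¬(b ∧ c)) ∨ a   [double negation]
≡ ((¬d ∨ a) ∧ (¬b ∨ ¬c)) ∨ a   [De Morgan]
≡ (¬d ∨ a ∨ a) ∧ (¬b ∨ ¬c ∨ a)   [distribute ∨ over ∧]
≡ (¬d ∨ a) ∧ (¬b ∨ ¬c ∨ a)   [simplify]

(¬d ∨ a) ∧ (¬b ∨ ¬c ∨ a)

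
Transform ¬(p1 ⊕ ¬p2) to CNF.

¬(p1 ⊕ ¬p2)
≡ ¬((p1 ∨ ¬p2) ∧ ¬(p1 ∧ ¬p2))   (expand ⊕)
≡ ¬(p1 ∨ ¬p2) ∨ ¬¬(p1 ∧ ¬p2)   (De Morgan)
≡ (¬p1 ∧ ¬¬p2) ∨ ¬¬(p1 ∧ ¬p2)   (De Morgan)
≡ (¬p1 ∧ p2) ∨ ¬¬(p1 ∧ ¬p2)   (double negation)
≡ (¬p1 ∧ p2) ∨ (p1 ∧ ¬p2)   (double negation)
≡ (¬p1 ∨ p1) ∧ (¬p1 ∨ ¬p2) ∧ (p2 ∨ p1) ∧ (p2 ∨ ¬p2)   (distribute ∨ over ∧)
≡ (¬p1 ∨ ¬p2) ∧ (p2 ∨ p1)   (simplify)

(¬p1 ∨ ¬p2) ∧ (p2 ∨ p1)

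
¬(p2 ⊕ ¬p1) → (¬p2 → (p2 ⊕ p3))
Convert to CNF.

¬(p2 ⊕ ¬p1) → (¬p2 → (p2 ⊕ p3))
≡ ¬¬(p2 ⊕ ¬p1) ∨ (¬p2 → (p2 ⊕ p3))   (eliminate →)
≡ ¬¬((p2 ∨ ¬p1) ∧ ¬(p2 ∧ ¬p1)) ∨ (¬p2 → (p2 ⊕ p3))   (expand ⊕)
≡ ¬¬((p2 ∨ ¬p1) ∧ ¬(p2 ∧ ¬p1)) ∨ ¬¬p2 ∨ (p2 ⊕ p3)   (eliminate →)
≡ ¬¬((p2 ∨ ¬p1) ∧ ¬(p2 ∧ ¬p1)) ∨ ¬¬p2 ∨ ((p2 ∨ p3) ∧ ¬(p2 ∧ p3))   (expand ⊕)
≡ ((p2 ∨ ¬p1) ∧ ¬(p2 ∧ ¬p1)) ∨ ¬¬p2 ∨ ((p2 ∨ p3) ∧ ¬(p2 ∧ p3))   (double negation)
≡ ((p2 ∨ ¬p1) ∧ (¬p2 ∨ ¬¬p1)) ∨ ¬¬p2 ∨ ((p2 ∨ p3) ∧ ¬(p2 ∧ p3))   (De Morgan)
≡ ((p2 ∨ ¬p1) ∧ (¬p2 ∨ p1)) ∨ ¬¬p2 ∨ ((p2 ∨ p3) ∧ ¬(p2 ∧ p3))   (double negation)
≡ ((p2 ∨ ¬p1) ∧ (¬p2 ∨ p1)) ∨ p2 ∨ ((p2 ∨ p3) ∧ ¬(p2 ∧ p3))   (double negation)
≡ ((p2 ∨ ¬p1) ∧ (¬p2 ∨ p1)) ∨ p2 ∨ ((p2 ∨ p3) ∧ (¬p2 ∨ ¬p3))   (De Morgan)
≡ (p2 ∨ ¬p1 ∨ p2 ∨ p2 ∨ p3) ∧ (p2 ∨ ¬p1 ∨ p2 ∨ ¬p2 ∨ ¬p3) ∧ (¬p2 ∨ p1 ∨ p2 ∨ p2 ∨ p3) ∧ (¬p2 ∨ p1 ∨ p2 ∨ ¬p2 ∨ ¬p3)   (distribute ∨ over ∧)
≡ p2 ∨ ¬p1 ∨ p3   (simplify)

p2 ∨ ¬p1 ∨ p3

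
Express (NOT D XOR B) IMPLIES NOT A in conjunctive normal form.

(NOT D XOR B) IMPLIES NOT A
= NOT (NOT D XOR B) OR NOT A   — eliminate IMPLIES
= NOT ((NOT D OR B) AND NOT (NOT D AND B)) OR NOT A   — expand XOR
= NOT (NOT D OR B) OR NOT NOT (NOT D AND B) OR NOT A   — De Morgan
= (NOT NOT D AND NOT B) OR NOT NOT (NOT D AND B) OR NOT A   — De Morgan
= (D AND NOT B) OR NOT NOT (NOT D AND B) OR NOT A   — double negation
= (D AND NOT B) OR (NOT D AND B) OR NOT A   — double negation
= (D OR NOT D OR NOT A) AND (D OR B OR NOT A) AND (NOT B OR NOT D OR NOT A) AND (NOT B OR B OR NOT A)   — distribute OR over AND
= (D OR B OR NOT A) AND (NOT B OR NOT D OR NOT A)   — simplify

(D OR B OR NOT A) AND (NOT B OR NOT D OR NOT A)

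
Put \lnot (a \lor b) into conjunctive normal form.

\lnot (a \lor b)
≡ \lnot a \land \lnot b   [De Morgan]

\lnot a \land \lnot b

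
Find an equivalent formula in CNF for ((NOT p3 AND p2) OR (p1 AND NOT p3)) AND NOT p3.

((NOT p3 AND p2) OR (p1 AND NOT p3)) AND NOT p3
⇔ (NOT p3 OR p1) AND (NOT p3 OR NOT p3) AND (p2 OR p1) AND (p2 OR NOT p3) AND NOT p3   — distribute OR over AND
⇔ NOT p3 AND (p2 OR p1)   — simplify

NOT p3 AND (p2 OR p1)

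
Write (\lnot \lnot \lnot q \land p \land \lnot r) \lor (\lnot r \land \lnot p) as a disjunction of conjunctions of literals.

(\lnot \lnot \lnot q \land p \land \lnot r) \lor (\lnot r \land \lnot p)
⇔ (\lnot q \land p \land \lnot r) \lor (\lnot r \land \lnot p)   [double negation]

(\lnot q \land p \land \lnot r) \lor (\lnot r \land \lnot p)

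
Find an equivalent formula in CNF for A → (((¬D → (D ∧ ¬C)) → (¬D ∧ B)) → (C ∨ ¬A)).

¬A ∨ D ∨ C

A → (((¬D → (D ∧ ¬C)) → (¬D ∧ B)) → (C ∨ ¬A))
⇔ ¬A ∨ (((¬D → (D ∧ ¬C)) → (¬D ∧ B)) → (C ∨ ¬A))   (eliminate →)
⇔ ¬A ∨ ¬((¬D → (D ∧ ¬C)) → (¬D ∧ B)) ∨ C ∨ ¬A   (eliminate →)
⇔ ¬A ∨ ¬(¬(¬D → (D ∧ ¬C)) ∨ (¬D ∧ B)) ∨ C ∨ ¬A   (eliminate →)
⇔ ¬A ∨ ¬(¬(¬¬D ∨ (D ∧ ¬C)) ∨ (¬D ∧ B)) ∨ C ∨ ¬A   (eliminate →)
⇔ ¬A ∨ (¬¬(¬¬D ∨ (D ∧ ¬C)) ∧ ¬(¬D ∧ B)) ∨ C ∨ ¬A   (De Morgan)
⇔ ¬A ∨ ((¬¬D ∨ (D ∧ ¬C)) ∧ ¬(¬D ∧ B)) ∨ C ∨ ¬A   (double negation)
⇔ ¬A ∨ ((D ∨ (D ∧ ¬C)) ∧ ¬(¬D ∧ B)) ∨ C ∨ ¬A   (double negation)
⇔ ¬A ∨ ((D ∨ (D ∧ ¬C)) ∧ (¬¬D ∨ ¬B)) ∨ C ∨ ¬A   (De Morgan)
⇔ ¬A ∨ ((D ∨ (D ∧ ¬C)) ∧ (D ∨ ¬B)) ∨ C ∨ ¬A   (double negation)
⇔ (¬A ∨ D ∨ D ∨ C ∨ ¬A) ∧ (¬A ∨ D ∨ ¬C ∨ C ∨ ¬A) ∧ (¬A ∨ D ∨ ¬B ∨ C ∨ ¬A)   (distribute ∨ over ∧)
⇔ ¬A ∨ D ∨ C   (simplify)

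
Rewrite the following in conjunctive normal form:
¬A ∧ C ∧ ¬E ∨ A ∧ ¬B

(¬A ∨ ¬B) ∧ (C ∨ A) ∧ (C ∨ ¬B) ∧ (¬E ∨ A) ∧ (¬E ∨ ¬B)

¬A ∧ C ∧ ¬E ∨ A ∧ ¬B
⇔ (¬A ∨ A) ∧ (¬A ∨ ¬B) ∧ (C ∨ A) ∧ (C ∨ ¬B) ∧ (¬E ∨ A) ∧ (¬E ∨ ¬B)   (distribute ∨ over ∧)
⇔ (¬A ∨ ¬B) ∧ (C ∨ A) ∧ (C ∨ ¬B) ∧ (¬E ∨ A) ∧ (¬E ∨ ¬B)   (simplify)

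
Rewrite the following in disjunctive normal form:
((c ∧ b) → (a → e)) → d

((c ∧ b) → (a → e)) → d
≡ ¬((c ∧ b) → (a → e)) ∨ d   [eliminate →]
≡ ¬(¬(c ∧ b) ∨ (a → e)) ∨ d   [eliminate →]
≡ ¬(¬(c ∧ b) ∨ ¬a ∨ e) ∨ d   [eliminate →]
≡ (¬¬(c ∧ b) ∧ ¬¬a ∧ ¬e) ∨ d   [De Morgan]
≡ (c ∧ b ∧ ¬¬a ∧ ¬e) ∨ d   [double negation]
≡ (c ∧ b ∧ a ∧ ¬e) ∨ d   [double negation]

(c ∧ b ∧ a ∧ ¬e) ∨ d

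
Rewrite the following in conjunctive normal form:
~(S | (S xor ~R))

~(S | (S xor ~R))
= ~(S | ((S | ~R) & ~(S & ~R)))   [expand xor]
= ~S & ~((S | ~R) & ~(S & ~R))   [De Morgan]
= ~S & (~(S | ~R) | ~~(S & ~R))   [De Morgan]
= ~S & ((~S & ~~R) | ~~(S & ~R))   [De Morgan]
= ~S & ((~S & R) | ~~(S & ~R))   [double negation]
= ~S & ((~S & R) | (S & ~R))   [double negation]
= ~S & (~S | S) & (~S | ~R) & (R | S) & (R | ~R)   [distribute | over &]
= ~S & (R | S)   [simplify]

~S & (R | S)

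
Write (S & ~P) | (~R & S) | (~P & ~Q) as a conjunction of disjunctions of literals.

(S | ~P) & (S | ~Q) & (~P | ~R)

(S & ~P) | (~R & S) | (~P & ~Q)
≡ (S | ~R | ~P) & (S | ~R | ~Q) & (S | S | ~P) & (S | S | ~Q) & (~P | ~R | ~P) & (~P | ~R | ~Q) & (~P | S | ~P) & (~P | S | ~Q)   (distribute | over &)
≡ (S | ~P) & (S | ~Q) & (~P | ~R)   (simplify)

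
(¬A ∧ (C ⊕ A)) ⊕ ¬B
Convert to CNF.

(¬A ∧ (C ⊕ A)) ⊕ ¬B
≡ ((¬A ∧ (C ⊕ A)) ∨ ¬B) ∧ ¬(¬A ∧ (C ⊕ A) ∧ ¬B)   [expand ⊕]
≡ ((¬A ∧ (C ∨ A) ∧ ¬(C ∧ A)) ∨ ¬B) ∧ ¬(¬A ∧ (C ⊕ A) ∧ ¬B)   [expand ⊕]
≡ ((¬A ∧ (C ∨ A) ∧ ¬(C ∧ A)) ∨ ¬B) ∧ ¬(¬A ∧ (C ∨ A) ∧ ¬(C ∧ A) ∧ ¬B)   [expand ⊕]
≡ ((¬A ∧ (C ∨ A) ∧ (¬C ∨ ¬A)) ∨ ¬B) ∧ ¬(¬A ∧ (C ∨ A) ∧ ¬(C ∧ A) ∧ ¬B)   [De Morgan]
≡ ((¬A ∧ (C ∨ A) ∧ (¬C ∨ ¬A)) ∨ ¬B) ∧ (¬¬A ∨ ¬(C ∨ A) ∨ ¬¬(C ∧ A) ∨ ¬¬B)   [De Morgan]
≡ ((¬A ∧ (C ∨ A) ∧ (¬C ∨ ¬A)) ∨ ¬B) ∧ (A ∨ ¬(C ∨ A) ∨ ¬¬(C ∧ A) ∨ ¬¬B)   [double negation]
≡ ((¬A ∧ (C ∨ A) ∧ (¬C ∨ ¬A)) ∨ ¬B) ∧ (A ∨ (¬C ∧ ¬A) ∨ ¬¬(C ∧ A) ∨ ¬¬B)   [De Morgan]
≡ ((¬A ∧ (C ∨ A) ∧ (¬C ∨ ¬A)) ∨ ¬B) ∧ (A ∨ (¬C ∧ ¬A) ∨ (C ∧ A) ∨ ¬¬B)   [double negation]
≡ ((¬A ∧ (C ∨ A) ∧ (¬C ∨ ¬A)) ∨ ¬B) ∧ (A ∨ (¬C ∧ ¬A) ∨ (C ∧ A) ∨ B)   [double negation]
≡ (¬A ∨ ¬B) ∧ (C ∨ A ∨ ¬B) ∧ (¬C ∨ ¬A ∨ ¬B) ∧ (A ∨ ¬C ∨ C ∨ B) ∧ (A ∨ ¬C ∨ A ∨ B) ∧ (A ∨ ¬A ∨ C ∨ B) ∧ (A ∨ ¬A ∨ A ∨ B)   [distribute ∨ over ∧]
≡ (¬A ∨ ¬B) ∧ (C ∨ A ∨ ¬B) ∧ (A ∨ ¬C ∨ B)   [simplify]

(¬A ∨ ¬B) ∧ (C ∨ A ∨ ¬B) ∧ (A ∨ ¬C ∨ B)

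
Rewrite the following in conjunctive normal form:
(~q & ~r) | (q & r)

(~q & ~r) | (q & r)
≡ (~q | q) & (~q | r) & (~r | q) & (~r | r)   — distribute | over &
≡ (~q | r) & (~r | q)   — simplify

(~q | r) & (~r | q)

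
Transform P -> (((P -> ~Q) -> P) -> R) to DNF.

~P | R

P -> (((P -> ~Q) -> P) -> R)
≡ ~P | (((P -> ~Q) -> P) -> R)   [eliminate ->]
≡ ~P | ~((P -> ~Q) -> P) | R   [eliminate ->]
≡ ~P | ~(~(P -> ~Q) | P) | R   [eliminate ->]
≡ ~P | ~(~(~P | ~Q) | P) | R   [eliminate ->]
≡ ~P | (~~(~P | ~Q) & ~P) | R   [De Morgan]
≡ ~P | ((~P | ~Q) & ~P) | R   [double negation]
≡ ~P | (~P & ~P) | (~Q & ~P) | R   [distribute & over |]
≡ ~P | R   [simplify]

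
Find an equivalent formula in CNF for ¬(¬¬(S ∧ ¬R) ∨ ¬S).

¬(¬¬(S ∧ ¬R) ∨ ¬S)
⇔ ¬¬¬(S ∧ ¬R) ∧ ¬¬S   [De Morgan]
⇔ ¬(S ∧ ¬R) ∧ ¬¬S   [double negation]
⇔ (¬S ∨ ¬¬R) ∧ ¬¬S   [De Morgan]
⇔ (¬S ∨ R) ∧ ¬¬S   [double negation]
⇔ (¬S ∨ R) ∧ S   [double negation]

(¬S ∨ R) ∧ S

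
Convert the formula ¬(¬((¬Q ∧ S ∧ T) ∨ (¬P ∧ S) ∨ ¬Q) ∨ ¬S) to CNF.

¬(¬((¬Q ∧ S ∧ T) ∨ (¬P ∧ S) ∨ ¬Q) ∨ ¬S)
⇔ ¬¬((¬Q ∧ S ∧ T) ∨ (¬P ∧ S) ∨ ¬Q) ∧ ¬¬S   (De Morgan)
⇔ ((¬Q ∧ S ∧ T) ∨ (¬P ∧ S) ∨ ¬Q) ∧ ¬¬S   (double negation)
⇔ ((¬Q ∧ S ∧ T) ∨ (¬P ∧ S) ∨ ¬Q) ∧ S   (double negation)
⇔ (¬Q ∨ ¬P ∨ ¬Q) ∧ (¬Q ∨ S ∨ ¬Q) ∧ (S ∨ ¬P ∨ ¬Q) ∧ (S ∨ S ∨ ¬Q) ∧ (T ∨ ¬P ∨ ¬Q) ∧ (T ∨ S ∨ ¬Q) ∧ S   (distribute ∨ over ∧)
⇔ (¬Q ∨ ¬P) ∧ S   (simplify)

(¬Q ∨ ¬P) ∧ S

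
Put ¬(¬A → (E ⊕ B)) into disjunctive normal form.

¬(¬A → (E ⊕ B))
≡ ¬(¬¬A ∨ (E ⊕ B))   (eliminate →)
≡ ¬(¬¬A ∨ (E ∧ ¬B) ∨ (¬E ∧ B))   (expand ⊕)
≡ ¬¬¬A ∧ ¬(E ∧ ¬B) ∧ ¬(¬E ∧ B)   (De Morgan)
≡ ¬A ∧ ¬(E ∧ ¬B) ∧ ¬(¬E ∧ B)   (double negation)
≡ ¬A ∧ (¬E ∨ ¬¬B) ∧ ¬(¬E ∧ B)   (De Morgan)
≡ ¬A ∧ (¬E ∨ B) ∧ ¬(¬E ∧ B)   (double negation)
≡ ¬A ∧ (¬E ∨ B) ∧ (¬¬E ∨ ¬B)   (De Morgan)
≡ ¬A ∧ (¬E ∨ B) ∧ (E ∨ ¬B)   (double negation)
≡ (¬A ∧ ¬E ∧ E) ∨ (¬A ∧ ¬E ∧ ¬B) ∨ (¬A ∧ B ∧ E) ∨ (¬A ∧ B ∧ ¬B)   (distribute ∧ over ∨)
≡ (¬A ∧ ¬E ∧ ¬B) ∨ (¬A ∧ B ∧ E)   (simplify)

(¬A ∧ ¬E ∧ ¬B) ∨ (¬A ∧ B ∧ E)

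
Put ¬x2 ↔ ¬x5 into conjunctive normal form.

(x2 ∨ ¬x5) ∧ (x5 ∨ ¬x2)

¬x2 ↔ ¬x5
= (¬x2 → ¬x5) ∧ (¬x5 → ¬x2)   [eliminate ↔]
= (¬¬x2 ∨ ¬x5) ∧ (¬x5 → ¬x2)   [eliminate →]
= (¬¬x2 ∨ ¬x5) ∧ (¬¬x5 ∨ ¬x2)   [eliminate →]
= (x2 ∨ ¬x5) ∧ (¬¬x5 ∨ ¬x2)   [double negation]
= (x2 ∨ ¬x5) ∧ (x5 ∨ ¬x2)   [double negation]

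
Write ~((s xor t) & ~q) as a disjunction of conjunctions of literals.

(~s & ~t) | (t & s) | q

~((s xor t) & ~q)
≡ ~(((s & ~t) | (~s & t)) & ~q)   (expand xor)
≡ ~((s & ~t) | (~s & t)) | ~~q   (De Morgan)
≡ (~(s & ~t) & ~(~s & t)) | ~~q   (De Morgan)
≡ ((~s | ~~t) & ~(~s & t)) | ~~q   (De Morgan)
≡ ((~s | t) & ~(~s & t)) | ~~q   (double negation)
≡ ((~s | t) & (~~s | ~t)) | ~~q   (De Morgan)
≡ ((~s | t) & (s | ~t)) | ~~q   (double negation)
≡ ((~s | t) & (s | ~t)) | q   (double negation)
≡ (~s & s) | (~s & ~t) | (t & s) | (t & ~t) | q   (distribute & over |)
≡ (~s & ~t) | (t & s) | q   (simplify)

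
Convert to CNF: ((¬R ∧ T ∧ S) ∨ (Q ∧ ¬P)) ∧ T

(¬R ∨ Q) ∧ (¬R ∨ ¬P) ∧ (S ∨ Q) ∧ (S ∨ ¬P) ∧ T

((¬R ∧ T ∧ S) ∨ (Q ∧ ¬P)) ∧ T
≡ (¬R ∨ Q) ∧ (¬R ∨ ¬P) ∧ (T ∨ Q) ∧ (T ∨ ¬P) ∧ (S ∨ Q) ∧ (S ∨ ¬P) ∧ T   [distribute ∨ over ∧]
≡ (¬R ∨ Q) ∧ (¬R ∨ ¬P) ∧ (S ∨ Q) ∧ (S ∨ ¬P) ∧ T   [simplify]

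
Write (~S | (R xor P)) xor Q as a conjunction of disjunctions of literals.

(~S | (R xor P)) xor Q
≡ (~S | (R xor P) | Q) & ~((~S | (R xor P)) & Q)
≡ (~S | ((R | P) & ~(R & P)) | Q) & ~((~S | (R xor P)) & Q)
≡ (~S | ((R | P) & ~(R & P)) | Q) & ~((~S | ((R | P) & ~(R & P))) & Q)
≡ (~S | ((R | P) & (~R | ~P)) | Q) & ~((~S | ((R | P) & ~(R & P))) & Q)
≡ (~S | ((R | P) & (~R | ~P)) | Q) & (~(~S | ((R | P) & ~(R & P))) | ~Q)
≡ (~S | ((R | P) & (~R | ~P)) | Q) & ((~~S & ~((R | P) & ~(R & P))) | ~Q)
≡ (~S | ((R | P) & (~R | ~P)) | Q) & ((S & ~((R | P) & ~(R & P))) | ~Q)
≡ (~S | ((R | P) & (~R | ~P)) | Q) & ((S & (~(R | P) | ~~(R & P))) | ~Q)
≡ (~S | ((R | P) & (~R | ~P)) | Q) & ((S & ((~R & ~P) | ~~(R & P))) | ~Q)
≡ (~S | ((R | P) & (~R | ~P)) | Q) & ((S & ((~R & ~P) | (R & P))) | ~Q)
≡ (~S | R | P | Q) & (~S | ~R | ~P | Q) & (S | ~Q) & (~R | R | ~Q) & (~R | P | ~Q) & (~P | R | ~Q) & (~P | P | ~Q)
≡ (~S | R | P | Q) & (~S | ~R | ~P | Q) & (S | ~Q) & (~R | P | ~Q) & (~P | R | ~Q)

(~S | R | P | Q) & (~S | ~R | ~P | Q) & (S | ~Q) & (~R | P | ~Q) & (~P | R | ~Q)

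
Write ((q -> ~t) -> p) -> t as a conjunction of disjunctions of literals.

((q -> ~t) -> p) -> t
⇔ ~((q -> ~t) -> p) | t   — eliminate ->
⇔ ~(~(q -> ~t) | p) | t   — eliminate ->
⇔ ~(~(~q | ~t) | p) | t   — eliminate ->
⇔ (~~(~q | ~t) & ~p) | t   — De Morgan
⇔ ((~q | ~t) & ~p) | t   — double negation
⇔ (~q | ~t | t) & (~p | t)   — distribute | over &
⇔ ~p | t   — simplify

~p | t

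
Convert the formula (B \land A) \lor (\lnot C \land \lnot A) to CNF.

(B \lor \lnot C) \land (B \lor \lnot A) \land (A \lor \lnot C)

(B \land A) \lor (\lnot C \land \lnot A)
⇔ (B \lor \lnot C) \land (B \lor \lnot A) \land (A \lor \lnot C) \land (A \lor \lnot A)   — distribute \lor over \land
⇔ (B \lor \lnot C) \land (B \lor \lnot A) \land (A \lor \lnot C)   — simplify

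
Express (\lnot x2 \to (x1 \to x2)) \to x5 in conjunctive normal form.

(\lnot x2 \to (x1 \to x2)) \to x5
⇔ \lnot (\lnot x2 \to (x1 \to x2)) \lor x5   [eliminate \to]
⇔ \lnot (\lnot \lnot x2 \lor (x1 \to x2)) \lor x5   [eliminate \to]
⇔ \lnot (\lnot \lnot x2 \lor \lnot x1 \lor x2) \lor x5   [eliminate \to]
⇔ (\lnot \lnot \lnot x2 \land \lnot \lnot x1 \land \lnot x2) \lor x5   [De Morgan]
⇔ (\lnot x2 \land \lnot \lnot x1 \land \lnot x2) \lor x5   [double negation]
⇔ (\lnot x2 \land x1 \land \lnot x2) \lor x5   [double negation]
⇔ (\lnot x2 \lor x5) \land (x1 \lor x5) \land (\lnot x2 \lor x5)   [distribute \lor over \land]
⇔ (\lnot x2 \lor x5) \land (x1 \lor x5)   [simplify]

(\lnot x2 \lor x5) \land (x1 \lor x5)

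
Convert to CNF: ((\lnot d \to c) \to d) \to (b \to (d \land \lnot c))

(d \lor c \lor \lnot b) \land (\lnot d \lor \lnot b \lor \lnot c)

((\lnot d \to c) \to d) \to (b \to (d \land \lnot c))
≡ \lnot ((\lnot d \to c) \to d) \lor (b \to (d \land \lnot c))   [eliminate \to]
≡ \lnot (\lnot (\lnot d \to c) \lor d) \lor (b \to (d \land \lnot c))   [eliminate \to]
≡ \lnot (\lnot (\lnot \lnot d \lor c) \lor d) \lor (b \to (d \land \lnot c))   [eliminate \to]
≡ \lnot (\lnot (\lnot \lnot d \lor c) \lor d) \lor \lnot b \lor (d \land \lnot c)   [eliminate \to]
≡ (\lnot \lnot (\lnot \lnot d \lor c) \land \lnot d) \lor \lnot b \lor (d \land \lnot c)   [De Morgan]
≡ ((\lnot \lnot d \lor c) \land \lnot d) \lor \lnot b \lor (d \land \lnot c)   [double negation]
≡ ((d \lor c) \land \lnot d) \lor \lnot b \lor (d \land \lnot c)   [double negation]
≡ (d \lor c \lor \lnot b \lor d) \land (d \lor c \lor \lnot b \lor \lnot c) \land (\lnot d \lor \lnot b \lor d) \land (\lnot d \lor \lnot b \lor \lnot c)   [distribute \lor over \land]
≡ (d \lor c \lor \lnot b) \land (\lnot d \lor \lnot b \lor \lnot c)   [simplify]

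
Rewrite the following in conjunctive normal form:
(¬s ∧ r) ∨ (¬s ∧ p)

¬s ∧ (r ∨ p)

(¬s ∧ r) ∨ (¬s ∧ p)
⇔ (¬s ∨ ¬s) ∧ (¬s ∨ p) ∧ (r ∨ ¬s) ∧ (r ∨ p)
⇔ ¬s ∧ (r ∨ p)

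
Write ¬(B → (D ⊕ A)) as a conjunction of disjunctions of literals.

¬(B → (D ⊕ A))
≡ ¬(¬B ∨ (D ⊕ A))   [eliminate →]
≡ ¬(¬B ∨ ((D ∨ A) ∧ ¬(D ∧ A)))   [expand ⊕]
≡ ¬¬B ∧ ¬((D ∨ A) ∧ ¬(D ∧ A))   [De Morgan]
≡ B ∧ ¬((D ∨ A) ∧ ¬(D ∧ A))   [double negation]
≡ B ∧ (¬(D ∨ A) ∨ ¬¬(D ∧ A))   [De Morgan]
≡ B ∧ ((¬D ∧ ¬A) ∨ ¬¬(D ∧ A))   [De Morgan]
≡ B ∧ ((¬D ∧ ¬A) ∨ (D ∧ A))   [double negation]
≡ B ∧ (¬D ∨ D) ∧ (¬D ∨ A) ∧ (¬A ∨ D) ∧ (¬A ∨ A)   [distribute ∨ over ∧]
≡ B ∧ (¬D ∨ A) ∧ (¬A ∨ D)   [simplify]

B ∧ (¬D ∨ A) ∧ (¬A ∨ D)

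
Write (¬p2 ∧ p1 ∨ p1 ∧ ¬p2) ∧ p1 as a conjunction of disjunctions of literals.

(¬p2 ∧ p1 ∨ p1 ∧ ¬p2) ∧ p1
= (¬p2 ∨ p1) ∧ (¬p2 ∨ ¬p2) ∧ (p1 ∨ p1) ∧ (p1 ∨ ¬p2) ∧ p1   (distribute ∨ over ∧)
= ¬p2 ∧ p1   (simplify)

¬p2 ∧ p1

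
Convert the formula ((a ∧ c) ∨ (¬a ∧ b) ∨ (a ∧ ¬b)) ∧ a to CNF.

((a ∧ c) ∨ (¬a ∧ b) ∨ (a ∧ ¬b)) ∧ a
≡ (a ∨ ¬a ∨ a) ∧ (a ∨ ¬a ∨ ¬b) ∧ (a ∨ b ∨ a) ∧ (a ∨ b ∨ ¬b) ∧ (c ∨ ¬a ∨ a) ∧ (c ∨ ¬a ∨ ¬b) ∧ (c ∨ b ∨ a) ∧ (c ∨ b ∨ ¬b) ∧ a
≡ (c ∨ ¬a ∨ ¬b) ∧ a

(c ∨ ¬a ∨ ¬b) ∧ a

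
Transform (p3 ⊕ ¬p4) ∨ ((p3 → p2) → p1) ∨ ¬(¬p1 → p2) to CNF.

(p3 ⊕ ¬p4) ∨ ((p3 → p2) → p1) ∨ ¬(¬p1 → p2)
= ((p3 ∨ ¬p4) ∧ ¬(p3 ∧ ¬p4)) ∨ ((p3 → p2) → p1) ∨ ¬(¬p1 → p2)   — expand ⊕
= ((p3 ∨ ¬p4) ∧ ¬(p3 ∧ ¬p4)) ∨ ¬(p3 → p2) ∨ p1 ∨ ¬(¬p1 → p2)   — eliminate →
= ((p3 ∨ ¬p4) ∧ ¬(p3 ∧ ¬p4)) ∨ ¬(¬p3 ∨ p2) ∨ p1 ∨ ¬(¬p1 → p2)   — eliminate →
= ((p3 ∨ ¬p4) ∧ ¬(p3 ∧ ¬p4)) ∨ ¬(¬p3 ∨ p2) ∨ p1 ∨ ¬(¬¬p1 ∨ p2)   — eliminate →
= ((p3 ∨ ¬p4) ∧ (¬p3 ∨ ¬¬p4)) ∨ ¬(¬p3 ∨ p2) ∨ p1 ∨ ¬(¬¬p1 ∨ p2)   — De Morgan
= ((p3 ∨ ¬p4) ∧ (¬p3 ∨ p4)) ∨ ¬(¬p3 ∨ p2) ∨ p1 ∨ ¬(¬¬p1 ∨ p2)   — double negation
= ((p3 ∨ ¬p4) ∧ (¬p3 ∨ p4)) ∨ (¬¬p3 ∧ ¬p2) ∨ p1 ∨ ¬(¬¬p1 ∨ p2)   — De Morgan
= ((p3 ∨ ¬p4) ∧ (¬p3 ∨ p4)) ∨ (p3 ∧ ¬p2) ∨ p1 ∨ ¬(¬¬p1 ∨ p2)   — double negation
= ((p3 ∨ ¬p4) ∧ (¬p3 ∨ p4)) ∨ (p3 ∧ ¬p2) ∨ p1 ∨ (¬¬¬p1 ∧ ¬p2)   — De Morgan
= ((p3 ∨ ¬p4) ∧ (¬p3 ∨ p4)) ∨ (p3 ∧ ¬p2) ∨ p1 ∨ (¬p1 ∧ ¬p2)   — double negation
= (p3 ∨ ¬p4 ∨ p3 ∨ p1 ∨ ¬p1) ∧ (p3 ∨ ¬p4 ∨ p3 ∨ p1 ∨ ¬p2) ∧ (p3 ∨ ¬p4 ∨ ¬p2 ∨ p1 ∨ ¬p1) ∧ (p3 ∨ ¬p4 ∨ ¬p2 ∨ p1 ∨ ¬p2) ∧ (¬p3 ∨ p4 ∨ p3 ∨ p1 ∨ ¬p1) ∧ (¬p3 ∨ p4 ∨ p3 ∨ p1 ∨ ¬p2) ∧ (¬p3 ∨ p4 ∨ ¬p2 ∨ p1 ∨ ¬p1) ∧ (¬p3 ∨ p4 ∨ ¬p2 ∨ p1 ∨ ¬p2)   — distribute ∨ over ∧
= (p3 ∨ ¬p4 ∨ p1 ∨ ¬p2) ∧ (¬p3 ∨ p4 ∨ ¬p2 ∨ p1)   — simplify

(p3 ∨ ¬p4 ∨ p1 ∨ ¬p2) ∧ (¬p3 ∨ p4 ∨ ¬p2 ∨ p1)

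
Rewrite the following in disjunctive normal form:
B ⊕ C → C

B ⊕ C → C
≡ ¬(B ⊕ C) ∨ C   — eliminate →
≡ ¬(B ∧ ¬C ∨ ¬B ∧ C) ∨ C   — expand ⊕
≡ ¬(B ∧ ¬C) ∧ ¬(¬B ∧ C) ∨ C   — De Morgan
≡ (¬B ∨ ¬¬C) ∧ ¬(¬B ∧ C) ∨ C   — De Morgan
≡ (¬B ∨ C) ∧ ¬(¬B ∧ C) ∨ C   — double negation
≡ (¬B ∨ C) ∧ (¬¬B ∨ ¬C) ∨ C   — De Morgan
≡ (¬B ∨ C) ∧ (B ∨ ¬C) ∨ C   — double negation
≡ ¬B ∧ B ∨ ¬B ∧ ¬C ∨ C ∧ B ∨ C ∧ ¬C ∨ C   — distribute ∧ over ∨
≡ ¬B ∧ ¬C ∨ C   — simplify

¬B ∧ ¬C ∨ C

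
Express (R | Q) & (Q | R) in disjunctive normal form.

(R | Q) & (Q | R)
⇔ (R & Q) | (R & R) | (Q & Q) | (Q & R)   — distribute & over |
⇔ R | Q   — simplify

R | Q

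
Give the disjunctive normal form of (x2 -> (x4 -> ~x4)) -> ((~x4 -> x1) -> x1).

(x2 -> (x4 -> ~x4)) -> ((~x4 -> x1) -> x1)
⇔ ~(x2 -> (x4 -> ~x4)) | ((~x4 -> x1) -> x1)   [eliminate ->]
⇔ ~(~x2 | (x4 -> ~x4)) | ((~x4 -> x1) -> x1)   [eliminate ->]
⇔ ~(~x2 | ~x4 | ~x4) | ((~x4 -> x1) -> x1)   [eliminate ->]
⇔ ~(~x2 | ~x4 | ~x4) | ~(~x4 -> x1) | x1   [eliminate ->]
⇔ ~(~x2 | ~x4 | ~x4) | ~(~~x4 | x1) | x1   [eliminate ->]
⇔ (~~x2 & ~~x4 & ~~x4) | ~(~~x4 | x1) | x1   [De Morgan]
⇔ (x2 & ~~x4 & ~~x4) | ~(~~x4 | x1) | x1   [double negation]
⇔ (x2 & x4 & ~~x4) | ~(~~x4 | x1) | x1   [double negation]
⇔ (x2 & x4 & x4) | ~(~~x4 | x1) | x1   [double negation]
⇔ (x2 & x4 & x4) | (~~~x4 & ~x1) | x1   [De Morgan]
⇔ (x2 & x4 & x4) | (~x4 & ~x1) | x1   [double negation]
⇔ (x2 & x4) | (~x4 & ~x1) | x1   [simplify]

(x2 & x4) | (~x4 & ~x1) | x1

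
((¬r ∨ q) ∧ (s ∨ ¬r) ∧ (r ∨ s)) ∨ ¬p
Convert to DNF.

((¬r ∨ q) ∧ (s ∨ ¬r) ∧ (r ∨ s)) ∨ ¬p
⇔ (¬r ∧ s ∧ r) ∨ (¬r ∧ s ∧ s) ∨ (¬r ∧ ¬r ∧ r) ∨ (¬r ∧ ¬r ∧ s) ∨ (q ∧ s ∧ r) ∨ (q ∧ s ∧ s) ∨ (q ∧ ¬r ∧ r) ∨ (q ∧ ¬r ∧ s) ∨ ¬p
⇔ (¬r ∧ s) ∨ (q ∧ s) ∨ ¬p

(¬r ∧ s) ∨ (q ∧ s) ∨ ¬p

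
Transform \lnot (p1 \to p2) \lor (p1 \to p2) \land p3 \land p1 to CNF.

\lnot (p1 \to p2) \lor (p1 \to p2) \land p3 \land p1
⇔ \lnot (\lnot p1 \lor p2) \lor (p1 \to p2) \land p3 \land p1
⇔ \lnot (\lnot p1 \lor p2) \lor (\lnot p1 \lor p2) \land p3 \land p1
⇔ \lnot \lnot p1 \land \lnot p2 \lor (\lnot p1 \lor p2) \land p3 \land p1
⇔ p1 \land \lnot p2 \lor (\lnot p1 \lor p2) \land p3 \land p1
⇔ (p1 \lor \lnot p1 \lor p2) \land (p1 \lor p3) \land (p1 \lor p1) \land (\lnot p2 \lor \lnot p1 \lor p2) \land (\lnot p2 \lor p3) \land (\lnot p2 \lor p1)
⇔ p1 \land (\lnot p2 \lor p3)

p1 \land (\lnot p2 \lor p3)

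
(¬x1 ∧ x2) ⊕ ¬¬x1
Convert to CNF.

x2 ∨ x1

(¬x1 ∧ x2) ⊕ ¬¬x1
≡ ((¬x1 ∧ x2) ∨ ¬¬x1) ∧ ¬(¬x1 ∧ x2 ∧ ¬¬x1)   [expand ⊕]
≡ ((¬x1 ∧ x2) ∨ x1) ∧ ¬(¬x1 ∧ x2 ∧ ¬¬x1)   [double negation]
≡ ((¬x1 ∧ x2) ∨ x1) ∧ (¬¬x1 ∨ ¬x2 ∨ ¬¬¬x1)   [De Morgan]
≡ ((¬x1 ∧ x2) ∨ x1) ∧ (x1 ∨ ¬x2 ∨ ¬¬¬x1)   [double negation]
≡ ((¬x1 ∧ x2) ∨ x1) ∧ (x1 ∨ ¬x2 ∨ ¬x1)   [double negation]
≡ (¬x1 ∨ x1) ∧ (x2 ∨ x1) ∧ (x1 ∨ ¬x2 ∨ ¬x1)   [distribute ∨ over ∧]
≡ x2 ∨ x1   [simplify]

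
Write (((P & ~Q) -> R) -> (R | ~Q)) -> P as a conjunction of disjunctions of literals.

(~R | P) & (Q | P)

(((P & ~Q) -> R) -> (R | ~Q)) -> P
= ~(((P & ~Q) -> R) -> (R | ~Q)) | P   (eliminate ->)
= ~(~((P & ~Q) -> R) | R | ~Q) | P   (eliminate ->)
= ~(~(~(P & ~Q) | R) | R | ~Q) | P   (eliminate ->)
= (~~(~(P & ~Q) | R) & ~R & ~~Q) | P   (De Morgan)
= ((~(P & ~Q) | R) & ~R & ~~Q) | P   (double negation)
= ((~P | ~~Q | R) & ~R & ~~Q) | P   (De Morgan)
= ((~P | Q | R) & ~R & ~~Q) | P   (double negation)
= ((~P | Q | R) & ~R & Q) | P   (double negation)
= (~P | Q | R | P) & (~R | P) & (Q | P)   (distribute | over &)
= (~R | P) & (Q | P)   (simplify)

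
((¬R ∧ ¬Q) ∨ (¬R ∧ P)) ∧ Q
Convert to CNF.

((¬R ∧ ¬Q) ∨ (¬R ∧ P)) ∧ Q
= (¬R ∨ ¬R) ∧ (¬R ∨ P) ∧ (¬Q ∨ ¬R) ∧ (¬Q ∨ P) ∧ Q   [distribute ∨ over ∧]
= ¬R ∧ (¬Q ∨ P) ∧ Q   [simplify]

¬R ∧ (¬Q ∨ P) ∧ Q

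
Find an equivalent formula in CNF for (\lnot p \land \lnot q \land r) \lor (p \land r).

(\lnot q \lor p) \land r

(\lnot p \land \lnot q \land r) \lor (p \land r)
⇔ (\lnot p \lor p) \land (\lnot p \lor r) \land (\lnot q \lor p) \land (\lnot q \lor r) \land (r \lor p) \land (r \lor r)   (distribute \lor over \land)
⇔ (\lnot q \lor p) \land r   (simplify)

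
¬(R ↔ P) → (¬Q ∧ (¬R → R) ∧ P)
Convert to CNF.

¬(R ↔ P) → (¬Q ∧ (¬R → R) ∧ P)
= ¬¬(R ↔ P) ∨ (¬Q ∧ (¬R → R) ∧ P)
= ¬¬((R → P) ∧ (P → R)) ∨ (¬Q ∧ (¬R → R) ∧ P)
= ¬¬((¬R ∨ P) ∧ (P → R)) ∨ (¬Q ∧ (¬R → R) ∧ P)
= ¬¬((¬R ∨ P) ∧ (¬P ∨ R)) ∨ (¬Q ∧ (¬R → R) ∧ P)
= ¬¬((¬R ∨ P) ∧ (¬P ∨ R)) ∨ (¬Q ∧ (¬¬R ∨ R) ∧ P)
= ((¬R ∨ P) ∧ (¬P ∨ R)) ∨ (¬Q ∧ (¬¬R ∨ R) ∧ P)
= ((¬R ∨ P) ∧ (¬P ∨ R)) ∨ (¬Q ∧ (R ∨ R) ∧ P)
= (¬R ∨ P ∨ ¬Q) ∧ (¬R ∨ P ∨ R ∨ R) ∧ (¬R ∨ P ∨ P) ∧ (¬P ∨ R ∨ ¬Q) ∧ (¬P ∨ R ∨ R ∨ R) ∧ (¬P ∨ R ∨ P)
= (¬R ∨ P) ∧ (¬P ∨ R)

(¬R ∨ P) ∧ (¬P ∨ R)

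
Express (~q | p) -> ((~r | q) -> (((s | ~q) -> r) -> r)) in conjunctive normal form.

~p | r | s | ~q

(~q | p) -> ((~r | q) -> (((s | ~q) -> r) -> r))
⇔ ~(~q | p) | ((~r | q) -> (((s | ~q) -> r) -> r))   [eliminate ->]
⇔ ~(~q | p) | ~(~r | q) | (((s | ~q) -> r) -> r)   [eliminate ->]
⇔ ~(~q | p) | ~(~r | q) | ~((s | ~q) -> r) | r   [eliminate ->]
⇔ ~(~q | p) | ~(~r | q) | ~(~(s | ~q) | r) | r   [eliminate ->]
⇔ (~~q & ~p) | ~(~r | q) | ~(~(s | ~q) | r) | r   [De Morgan]
⇔ (q & ~p) | ~(~r | q) | ~(~(s | ~q) | r) | r   [double negation]
⇔ (q & ~p) | (~~r & ~q) | ~(~(s | ~q) | r) | r   [De Morgan]
⇔ (q & ~p) | (r & ~q) | ~(~(s | ~q) | r) | r   [double negation]
⇔ (q & ~p) | (r & ~q) | (~~(s | ~q) & ~r) | r   [De Morgan]
⇔ (q & ~p) | (r & ~q) | ((s | ~q) & ~r) | r   [double negation]
⇔ (q | r | s | ~q | r) & (q | r | ~r | r) & (q | ~q | s | ~q | r) & (q | ~q | ~r | r) & (~p | r | s | ~q | r) & (~p | r | ~r | r) & (~p | ~q | s | ~q | r) & (~p | ~q | ~r | r)   [distribute | over &]
⇔ ~p | r | s | ~q   [simplify]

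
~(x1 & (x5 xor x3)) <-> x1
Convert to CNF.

~(x1 & (x5 xor x3)) <-> x1
≡ (~(x1 & (x5 xor x3)) -> x1) & (x1 -> ~(x1 & (x5 xor x3)))   [eliminate <->]
≡ (~~(x1 & (x5 xor x3)) | x1) & (x1 -> ~(x1 & (x5 xor x3)))   [eliminate ->]
≡ (~~(x1 & (x5 | x3) & ~(x5 & x3)) | x1) & (x1 -> ~(x1 & (x5 xor x3)))   [expand xor]
≡ (~~(x1 & (x5 | x3) & ~(x5 & x3)) | x1) & (~x1 | ~(x1 & (x5 xor x3)))   [eliminate ->]
≡ (~~(x1 & (x5 | x3) & ~(x5 & x3)) | x1) & (~x1 | ~(x1 & (x5 | x3) & ~(x5 & x3)))   [expand xor]
≡ ((x1 & (x5 | x3) & ~(x5 & x3)) | x1) & (~x1 | ~(x1 & (x5 | x3) & ~(x5 & x3)))   [double negation]
≡ ((x1 & (x5 | x3) & (~x5 | ~x3)) | x1) & (~x1 | ~(x1 & (x5 | x3) & ~(x5 & x3)))   [De Morgan]
≡ ((x1 & (x5 | x3) & (~x5 | ~x3)) | x1) & (~x1 | ~x1 | ~(x5 | x3) | ~~(x5 & x3))   [De Morgan]
≡ ((x1 & (x5 | x3) & (~x5 | ~x3)) | x1) & (~x1 | ~x1 | (~x5 & ~x3) | ~~(x5 & x3))   [De Morgan]
≡ ((x1 & (x5 | x3) & (~x5 | ~x3)) | x1) & (~x1 | ~x1 | (~x5 & ~x3) | (x5 & x3))   [double negation]
≡ (x1 | x1) & (x5 | x3 | x1) & (~x5 | ~x3 | x1) & (~x1 | ~x1 | ~x5 | x5) & (~x1 | ~x1 | ~x5 | x3) & (~x1 | ~x1 | ~x3 | x5) & (~x1 | ~x1 | ~x3 | x3)   [distribute | over &]
≡ x1 & (~x1 | ~x5 | x3) & (~x1 | ~x3 | x5)   [simplify]

x1 & (~x1 | ~x5 | x3) & (~x1 | ~x3 | x5)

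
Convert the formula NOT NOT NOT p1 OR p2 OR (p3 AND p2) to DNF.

NOT p1 OR p2

NOT NOT NOT p1 OR p2 OR (p3 AND p2)
⇔ NOT p1 OR p2 OR (p3 AND p2)   [double negation]
⇔ NOT p1 OR p2   [simplify]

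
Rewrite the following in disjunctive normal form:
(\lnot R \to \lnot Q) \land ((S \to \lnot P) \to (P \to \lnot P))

(\lnot R \to \lnot Q) \land ((S \to \lnot P) \to (P \to \lnot P))
≡ (\lnot \lnot R \lor \lnot Q) \land ((S \to \lnot P) \to (P \to \lnot P))   [eliminate \to]
≡ (\lnot \lnot R \lor \lnot Q) \land (\lnot (S \to \lnot P) \lor (P \to \lnot P))   [eliminate \to]
≡ (\lnot \lnot R \lor \lnot Q) \land (\lnot (\lnot S \lor \lnot P) \lor (P \to \lnot P))   [eliminate \to]
≡ (\lnot \lnot R \lor \lnot Q) \land (\lnot (\lnot S \lor \lnot P) \lor \lnot P \lor \lnot P)   [eliminate \to]
≡ (R \lor \lnot Q) \land (\lnot (\lnot S \lor \lnot P) \lor \lnot P \lor \lnot P)   [double negation]
≡ (R \lor \lnot Q) \land ((\lnot \lnot S \land \lnot \lnot P) \lor \lnot P \lor \lnot P)   [De Morgan]
≡ (R \lor \lnot Q) \land ((S \land \lnot \lnot P) \lor \lnot P \lor \lnot P)   [double negation]
≡ (R \lor \lnot Q) \land ((S \land P) \lor \lnot P \lor \lnot P)   [double negation]
≡ (R \land S \land P) \lor (R \land \lnot P) \lor (R \land \lnot P) \lor (\lnot Q \land S \land P) \lor (\lnot Q \land \lnot P) \lor (\lnot Q \land \lnot P)   [distribute \land over \lor]
≡ (R \land S \land P) \lor (R \land \lnot P) \lor (\lnot Q \land S \land P) \lor (\lnot Q \land \lnot P)   [simplify]

(R \land S \land P) \lor (R \land \lnot P) \lor (\lnot Q \land S \land P) \lor (\lnot Q \land \lnot P)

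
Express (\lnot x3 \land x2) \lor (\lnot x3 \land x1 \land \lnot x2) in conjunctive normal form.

(\lnot x3 \land x2) \lor (\lnot x3 \land x1 \land \lnot x2)
= (\lnot x3 \lor \lnot x3) \land (\lnot x3 \lor x1) \land (\lnot x3 \lor \lnot x2) \land (x2 \lor \lnot x3) \land (x2 \lor x1) \land (x2 \lor \lnot x2)   [distribute \lor over \land]
= \lnot x3 \land (x2 \lor x1)   [simplify]

\lnot x3 \land (x2 \lor x1)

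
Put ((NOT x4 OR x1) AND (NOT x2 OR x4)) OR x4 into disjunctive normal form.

(NOT x4 AND NOT x2) OR (x1 AND NOT x2) OR x4

((NOT x4 OR x1) AND (NOT x2 OR x4)) OR x4
⇔ (NOT x4 AND NOT x2) OR (NOT x4 AND x4) OR (x1 AND NOT x2) OR (x1 AND x4) OR x4   [distribute AND over OR]
⇔ (NOT x4 AND NOT x2) OR (x1 AND NOT x2) OR x4   [simplify]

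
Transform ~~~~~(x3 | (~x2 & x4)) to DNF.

~~~~~(x3 | (~x2 & x4))
≡ ~~~(x3 | (~x2 & x4))   [double negation]
≡ ~(x3 | (~x2 & x4))   [double negation]
≡ ~x3 & ~(~x2 & x4)   [De Morgan]
≡ ~x3 & (~~x2 | ~x4)   [De Morgan]
≡ ~x3 & (x2 | ~x4)   [double negation]
≡ (~x3 & x2) | (~x3 & ~x4)   [distribute & over |]

(~x3 & x2) | (~x3 & ~x4)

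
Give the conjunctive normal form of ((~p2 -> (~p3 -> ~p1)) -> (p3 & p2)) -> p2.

p2 | p3 | ~p1

((~p2 -> (~p3 -> ~p1)) -> (p3 & p2)) -> p2
≡ ~((~p2 -> (~p3 -> ~p1)) -> (p3 & p2)) | p2   (eliminate ->)
≡ ~(~(~p2 -> (~p3 -> ~p1)) | (p3 & p2)) | p2   (eliminate ->)
≡ ~(~(~~p2 | (~p3 -> ~p1)) | (p3 & p2)) | p2   (eliminate ->)
≡ ~(~(~~p2 | ~~p3 | ~p1) | (p3 & p2)) | p2   (eliminate ->)
≡ (~~(~~p2 | ~~p3 | ~p1) & ~(p3 & p2)) | p2   (De Morgan)
≡ ((~~p2 | ~~p3 | ~p1) & ~(p3 & p2)) | p2   (double negation)
≡ ((p2 | ~~p3 | ~p1) & ~(p3 & p2)) | p2   (double negation)
≡ ((p2 | p3 | ~p1) & ~(p3 & p2)) | p2   (double negation)
≡ ((p2 | p3 | ~p1) & (~p3 | ~p2)) | p2   (De Morgan)
≡ (p2 | p3 | ~p1 | p2) & (~p3 | ~p2 | p2)   (distribute | over &)
≡ p2 | p3 | ~p1   (simplify)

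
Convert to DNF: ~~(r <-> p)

~~(r <-> p)
= ~~((r -> p) & (p -> r))   (eliminate <->)
= ~~((~r | p) & (p -> r))   (eliminate ->)
= ~~((~r | p) & (~p | r))   (eliminate ->)
= (~r | p) & (~p | r)   (double negation)
= (~r & ~p) | (~r & r) | (p & ~p) | (p & r)   (distribute & over |)
= (~r & ~p) | (p & r)   (simplify)

(~r & ~p) | (p & r)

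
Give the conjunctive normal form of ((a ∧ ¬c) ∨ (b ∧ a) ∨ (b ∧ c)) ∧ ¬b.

(a ∨ b) ∧ (a ∨ c) ∧ (¬c ∨ b) ∧ ¬b

((a ∧ ¬c) ∨ (b ∧ a) ∨ (b ∧ c)) ∧ ¬b
= (a ∨ b ∨ b) ∧ (a ∨ b ∨ c) ∧ (a ∨ a ∨ b) ∧ (a ∨ a ∨ c) ∧ (¬c ∨ b ∨ b) ∧ (¬c ∨ b ∨ c) ∧ (¬c ∨ a ∨ b) ∧ (¬c ∨ a ∨ c) ∧ ¬b   [distribute ∨ over ∧]
= (a ∨ b) ∧ (a ∨ c) ∧ (¬c ∨ b) ∧ ¬b   [simplify]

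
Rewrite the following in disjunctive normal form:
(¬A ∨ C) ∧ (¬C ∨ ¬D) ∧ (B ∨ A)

¬A ∧ ¬C ∧ B ∨ ¬A ∧ ¬D ∧ B ∨ C ∧ ¬D ∧ B ∨ C ∧ ¬D ∧ A

(¬A ∨ C) ∧ (¬C ∨ ¬D) ∧ (B ∨ A)
≡ ¬A ∧ ¬C ∧ B ∨ ¬A ∧ ¬C ∧ A ∨ ¬A ∧ ¬D ∧ B ∨ ¬A ∧ ¬D ∧ A ∨ C ∧ ¬C ∧ B ∨ C ∧ ¬C ∧ A ∨ C ∧ ¬D ∧ B ∨ C ∧ ¬D ∧ A   (distribute ∧ over ∨)
≡ ¬A ∧ ¬C ∧ B ∨ ¬A ∧ ¬D ∧ B ∨ C ∧ ¬D ∧ B ∨ C ∧ ¬D ∧ A   (simplify)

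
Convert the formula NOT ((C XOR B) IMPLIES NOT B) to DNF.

NOT ((C XOR B) IMPLIES NOT B)
≡ NOT (NOT (C XOR B) OR NOT B)   [eliminate IMPLIES]
≡ NOT (NOT ((C AND NOT B) OR (NOT C AND B)) OR NOT B)   [expand XOR]
≡ NOT NOT ((C AND NOT B) OR (NOT C AND B)) AND NOT NOT B   [De Morgan]
≡ ((C AND NOT B) OR (NOT C AND B)) AND NOT NOT B   [double negation]
≡ ((C AND NOT B) OR (NOT C AND B)) AND B   [double negation]
≡ (C AND NOT B AND B) OR (NOT C AND B AND B)   [distribute AND over OR]
≡ NOT C AND B   [simplify]

NOT C AND B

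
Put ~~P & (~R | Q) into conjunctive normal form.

~~P & (~R | Q)
⇔ P & (~R | Q)   — double negation

P & (~R | Q)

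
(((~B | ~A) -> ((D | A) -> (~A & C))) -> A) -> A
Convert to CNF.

A | ~D | C

(((~B | ~A) -> ((D | A) -> (~A & C))) -> A) -> A
≡ ~(((~B | ~A) -> ((D | A) -> (~A & C))) -> A) | A   [eliminate ->]
≡ ~(~((~B | ~A) -> ((D | A) -> (~A & C))) | A) | A   [eliminate ->]
≡ ~(~(~(~B | ~A) | ((D | A) -> (~A & C))) | A) | A   [eliminate ->]
≡ ~(~(~(~B | ~A) | ~(D | A) | (~A & C)) | A) | A   [eliminate ->]
≡ (~~(~(~B | ~A) | ~(D | A) | (~A & C)) & ~A) | A   [De Morgan]
≡ ((~(~B | ~A) | ~(D | A) | (~A & C)) & ~A) | A   [double negation]
≡ (((~~B & ~~A) | ~(D | A) | (~A & C)) & ~A) | A   [De Morgan]
≡ (((B & ~~A) | ~(D | A) | (~A & C)) & ~A) | A   [double negation]
≡ (((B & A) | ~(D | A) | (~A & C)) & ~A) | A   [double negation]
≡ (((B & A) | (~D & ~A) | (~A & C)) & ~A) | A   [De Morgan]
≡ (B | ~D | ~A | A) & (B | ~D | C | A) & (B | ~A | ~A | A) & (B | ~A | C | A) & (A | ~D | ~A | A) & (A | ~D | C | A) & (A | ~A | ~A | A) & (A | ~A | C | A) & (~A | A)   [distribute | over &]
≡ A | ~D | C   [simplify]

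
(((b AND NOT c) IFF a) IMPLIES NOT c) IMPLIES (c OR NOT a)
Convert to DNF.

c OR NOT a

(((b AND NOT c) IFF a) IMPLIES NOT c) IMPLIES (c OR NOT a)
≡ NOT (((b AND NOT c) IFF a) IMPLIES NOT c) OR c OR NOT a   (eliminate IMPLIES)
≡ NOT (NOT ((b AND NOT c) IFF a) OR NOT c) OR c OR NOT a   (eliminate IMPLIES)
≡ NOT (NOT (((b AND NOT c) IMPLIES a) AND (a IMPLIES (b AND NOT c))) OR NOT c) OR c OR NOT a   (eliminate IFF)
≡ NOT (NOT ((NOT (b AND NOT c) OR a) AND (a IMPLIES (b AND NOT c))) OR NOT c) OR c OR NOT a   (eliminate IMPLIES)
≡ NOT (NOT ((NOT (b AND NOT c) OR a) AND (NOT a OR (b AND NOT c))) OR NOT c) OR c OR NOT a   (eliminate IMPLIES)
≡ (NOT NOT ((NOT (b AND NOT c) OR a) AND (NOT a OR (b AND NOT c))) AND NOT NOT c) OR c OR NOT a   (De Morgan)
≡ ((NOT (b AND NOT c) OR a) AND (NOT a OR (b AND NOT c)) AND NOT NOT c) OR c OR NOT a   (double negation)
≡ ((NOT b OR NOT NOT c OR a) AND (NOT a OR (b AND NOT c)) AND NOT NOT c) OR c OR NOT a   (De Morgan)
≡ ((NOT b OR c OR a) AND (NOT a OR (b AND NOT c)) AND NOT NOT c) OR c OR NOT a   (double negation)
≡ ((NOT b OR c OR a) AND (NOT a OR (b AND NOT c)) AND c) OR c OR NOT a   (double negation)
≡ (NOT b AND NOT a AND c) OR (NOT b AND b AND NOT c AND c) OR (c AND NOT a AND c) OR (c AND b AND NOT c AND c) OR (a AND NOT a AND c) OR (a AND b AND NOT c AND c) OR c OR NOT a   (distribute AND over OR)
≡ c OR NOT a   (simplify)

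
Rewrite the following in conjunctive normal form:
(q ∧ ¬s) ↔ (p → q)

(p ∨ q) ∧ (p ∨ ¬s) ∧ (¬q ∨ ¬s)

(q ∧ ¬s) ↔ (p → q)
≡ ((q ∧ ¬s) → (p → q)) ∧ ((p → q) → (q ∧ ¬s))   (eliminate ↔)
≡ (¬(q ∧ ¬s) ∨ (p → q)) ∧ ((p → q) → (q ∧ ¬s))   (eliminate →)
≡ (¬(q ∧ ¬s) ∨ ¬p ∨ q) ∧ ((p → q) → (q ∧ ¬s))   (eliminate →)
≡ (¬(q ∧ ¬s) ∨ ¬p ∨ q) ∧ (¬(p → q) ∨ (q ∧ ¬s))   (eliminate →)
≡ (¬(q ∧ ¬s) ∨ ¬p ∨ q) ∧ (¬(¬p ∨ q) ∨ (q ∧ ¬s))   (eliminate →)
≡ (¬q ∨ ¬¬s ∨ ¬p ∨ q) ∧ (¬(¬p ∨ q) ∨ (q ∧ ¬s))   (De Morgan)
≡ (¬q ∨ s ∨ ¬p ∨ q) ∧ (¬(¬p ∨ q) ∨ (q ∧ ¬s))   (double negation)
≡ (¬q ∨ s ∨ ¬p ∨ q) ∧ ((¬¬p ∧ ¬q) ∨ (q ∧ ¬s))   (De Morgan)
≡ (¬q ∨ s ∨ ¬p ∨ q) ∧ ((p ∧ ¬q) ∨ (q ∧ ¬s))   (double negation)
≡ (¬q ∨ s ∨ ¬p ∨ q) ∧ (p ∨ q) ∧ (p ∨ ¬s) ∧ (¬q ∨ q) ∧ (¬q ∨ ¬s)   (distribute ∨ over ∧)
≡ (p ∨ q) ∧ (p ∨ ¬s) ∧ (¬q ∨ ¬s)   (simplify)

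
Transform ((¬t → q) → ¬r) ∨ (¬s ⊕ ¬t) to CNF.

((¬t → q) → ¬r) ∨ (¬s ⊕ ¬t)
≡ ¬(¬t → q) ∨ ¬r ∨ (¬s ⊕ ¬t)   [eliminate →]
≡ ¬(¬¬t ∨ q) ∨ ¬r ∨ (¬s ⊕ ¬t)   [eliminate →]
≡ ¬(¬¬t ∨ q) ∨ ¬r ∨ ((¬s ∨ ¬t) ∧ ¬(¬s ∧ ¬t))   [expand ⊕]
≡ (¬¬¬t ∧ ¬q) ∨ ¬r ∨ ((¬s ∨ ¬t) ∧ ¬(¬s ∧ ¬t))   [De Morgan]
≡ (¬t ∧ ¬q) ∨ ¬r ∨ ((¬s ∨ ¬t) ∧ ¬(¬s ∧ ¬t))   [double negation]
≡ (¬t ∧ ¬q) ∨ ¬r ∨ ((¬s ∨ ¬t) ∧ (¬¬s ∨ ¬¬t))   [De Morgan]
≡ (¬t ∧ ¬q) ∨ ¬r ∨ ((¬s ∨ ¬t) ∧ (s ∨ ¬¬t))   [double negation]
≡ (¬t ∧ ¬q) ∨ ¬r ∨ ((¬s ∨ ¬t) ∧ (s ∨ t))   [double negation]
≡ (¬t ∨ ¬r ∨ ¬s ∨ ¬t) ∧ (¬t ∨ ¬r ∨ s ∨ t) ∧ (¬q ∨ ¬r ∨ ¬s ∨ ¬t) ∧ (¬q ∨ ¬r ∨ s ∨ t)   [distribute ∨ over ∧]
≡ (¬t ∨ ¬r ∨ ¬s) ∧ (¬q ∨ ¬r ∨ s ∨ t)   [simplify]

(¬t ∨ ¬r ∨ ¬s) ∧ (¬q ∨ ¬r ∨ s ∨ t)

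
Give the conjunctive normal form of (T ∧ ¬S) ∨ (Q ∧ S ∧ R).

(T ∨ Q) ∧ (T ∨ S) ∧ (T ∨ R) ∧ (¬S ∨ Q) ∧ (¬S ∨ R)

(T ∧ ¬S) ∨ (Q ∧ S ∧ R)
= (T ∨ Q) ∧ (T ∨ S) ∧ (T ∨ R) ∧ (¬S ∨ Q) ∧ (¬S ∨ S) ∧ (¬S ∨ R)
= (T ∨ Q) ∧ (T ∨ S) ∧ (T ∨ R) ∧ (¬S ∨ Q) ∧ (¬S ∨ R)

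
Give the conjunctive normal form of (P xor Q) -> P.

(P xor Q) -> P
= ~(P xor Q) | P   — eliminate ->
= ~((P | Q) & ~(P & Q)) | P   — expand xor
= ~(P | Q) | ~~(P & Q) | P   — De Morgan
= (~P & ~Q) | ~~(P & Q) | P   — De Morgan
= (~P & ~Q) | (P & Q) | P   — double negation
= (~P | P | P) & (~P | Q | P) & (~Q | P | P) & (~Q | Q | P)   — distribute | over &
= ~Q | P   — simplify

~Q | P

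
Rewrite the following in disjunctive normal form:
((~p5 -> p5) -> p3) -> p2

((~p5 -> p5) -> p3) -> p2
≡ ~((~p5 -> p5) -> p3) | p2   [eliminate ->]
≡ ~(~(~p5 -> p5) | p3) | p2   [eliminate ->]
≡ ~(~(~~p5 | p5) | p3) | p2   [eliminate ->]
≡ (~~(~~p5 | p5) & ~p3) | p2   [De Morgan]
≡ ((~~p5 | p5) & ~p3) | p2   [double negation]
≡ ((p5 | p5) & ~p3) | p2   [double negation]
≡ (p5 & ~p3) | (p5 & ~p3) | p2   [distribute & over |]
≡ (p5 & ~p3) | p2   [simplify]

(p5 & ~p3) | p2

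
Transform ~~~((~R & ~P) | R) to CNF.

~~~((~R & ~P) | R)
≡ ~((~R & ~P) | R)   [double negation]
≡ ~(~R & ~P) & ~R   [De Morgan]
≡ (~~R | ~~P) & ~R   [De Morgan]
≡ (R | ~~P) & ~R   [double negation]
≡ (R | P) & ~R   [double negation]

(R | P) & ~R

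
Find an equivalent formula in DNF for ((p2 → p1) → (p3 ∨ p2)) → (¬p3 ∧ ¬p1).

(¬p2 ∧ ¬p3) ∨ (¬p3 ∧ ¬p1)

((p2 → p1) → (p3 ∨ p2)) → (¬p3 ∧ ¬p1)
⇔ ¬((p2 → p1) → (p3 ∨ p2)) ∨ (¬p3 ∧ ¬p1)   [eliminate →]
⇔ ¬(¬(p2 → p1) ∨ p3 ∨ p2) ∨ (¬p3 ∧ ¬p1)   [eliminate →]
⇔ ¬(¬(¬p2 ∨ p1) ∨ p3 ∨ p2) ∨ (¬p3 ∧ ¬p1)   [eliminate →]
⇔ (¬¬(¬p2 ∨ p1) ∧ ¬p3 ∧ ¬p2) ∨ (¬p3 ∧ ¬p1)   [De Morgan]
⇔ ((¬p2 ∨ p1) ∧ ¬p3 ∧ ¬p2) ∨ (¬p3 ∧ ¬p1)   [double negation]
⇔ (¬p2 ∧ ¬p3 ∧ ¬p2) ∨ (p1 ∧ ¬p3 ∧ ¬p2) ∨ (¬p3 ∧ ¬p1)   [distribute ∧ over ∨]
⇔ (¬p2 ∧ ¬p3) ∨ (¬p3 ∧ ¬p1)   [simplify]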